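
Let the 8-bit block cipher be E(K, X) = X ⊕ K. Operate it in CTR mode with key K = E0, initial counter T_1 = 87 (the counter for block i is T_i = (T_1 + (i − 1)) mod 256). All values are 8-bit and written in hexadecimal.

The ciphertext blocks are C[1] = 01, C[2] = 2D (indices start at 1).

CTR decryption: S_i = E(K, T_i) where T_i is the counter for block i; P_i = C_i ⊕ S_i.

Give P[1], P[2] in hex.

P[1] = 66, P[2] = 45

P[1]: T = 87, S = E(K, T) = 67; 01 ⊕ 67 = 66.
P[2]: T = 88, S = E(K, T) = 68; 2D ⊕ 68 = 45.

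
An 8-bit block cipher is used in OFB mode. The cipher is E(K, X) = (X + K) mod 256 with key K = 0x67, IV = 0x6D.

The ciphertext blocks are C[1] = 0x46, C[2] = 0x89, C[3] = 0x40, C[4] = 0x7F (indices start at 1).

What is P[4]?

P[4] = 0x76

OFB decryption: S_i = E(K, S_{i−1}) with S_{0} = IV; P_i = C_i ⊕ S_i.
P[1]: S = E(K, 0x6D) = 0xD4; 0x46 ⊕ 0xD4 = 0x92.
P[2]: S = E(K, 0xD4) = 0x3B; 0x89 ⊕ 0x3B = 0xB2.
P[3]: S = E(K, 0x3B) = 0xA2; 0x40 ⊕ 0xA2 = 0xE2.
P[4]: S = E(K, 0xA2) = 0x09; 0x7F ⊕ 0x09 = 0x76.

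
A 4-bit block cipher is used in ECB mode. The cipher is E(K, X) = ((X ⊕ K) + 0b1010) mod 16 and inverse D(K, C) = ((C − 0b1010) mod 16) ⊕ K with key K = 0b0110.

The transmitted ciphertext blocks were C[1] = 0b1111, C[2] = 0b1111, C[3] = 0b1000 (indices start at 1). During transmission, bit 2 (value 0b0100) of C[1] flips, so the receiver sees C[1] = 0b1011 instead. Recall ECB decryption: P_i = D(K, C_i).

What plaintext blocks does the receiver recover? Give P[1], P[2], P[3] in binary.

Only C[1] changed, to 0b1011. In ECB, a change in C_i affects only P_i. Decrypting the received ciphertext:
P[1]: D(K, 0b1011) = 0b0111.
P[2]: D(K, 0b1111) = 0b0011.
P[3]: D(K, 0b1000) = 0b1000.
Blocks that differ from the original plaintext: P[1].

P[1] = 0b0111, P[2] = 0b0011, P[3] = 0b1000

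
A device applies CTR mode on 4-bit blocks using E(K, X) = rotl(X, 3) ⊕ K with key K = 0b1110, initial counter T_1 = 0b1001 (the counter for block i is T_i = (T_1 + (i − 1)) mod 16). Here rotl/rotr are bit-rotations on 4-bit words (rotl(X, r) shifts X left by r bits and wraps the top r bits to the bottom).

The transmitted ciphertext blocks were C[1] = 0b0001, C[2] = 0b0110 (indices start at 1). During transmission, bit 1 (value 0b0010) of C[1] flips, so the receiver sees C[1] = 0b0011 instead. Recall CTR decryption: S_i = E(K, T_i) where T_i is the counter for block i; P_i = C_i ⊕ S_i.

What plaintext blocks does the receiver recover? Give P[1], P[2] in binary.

Only C[1] changed, to 0b0011. In CTR, a change in C_i flips the same bit in P_i only; the keystream is unaffected. Decrypting the received ciphertext:
P[1]: T = 0b1001, S = E(K, T) = 0b0010; 0b0011 ⊕ 0b0010 = 0b0001.
P[2]: T = 0b1010, S = E(K, T) = 0b1011; 0b0110 ⊕ 0b1011 = 0b1101.
Blocks that differ from the original plaintext: P[1].

P[1] = 0b0001, P[2] = 0b1101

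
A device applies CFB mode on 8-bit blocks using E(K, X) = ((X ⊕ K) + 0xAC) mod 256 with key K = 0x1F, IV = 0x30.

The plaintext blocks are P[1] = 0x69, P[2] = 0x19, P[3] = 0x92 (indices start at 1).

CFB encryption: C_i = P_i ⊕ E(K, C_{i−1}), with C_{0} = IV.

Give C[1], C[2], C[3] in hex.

C[1]: E(K, 0x30) = 0xDB; 0x69 ⊕ 0xDB = 0xB2.
C[2]: E(K, 0xB2) = 0x59; 0x19 ⊕ 0x59 = 0x40.
C[3]: E(K, 0x40) = 0x0B; 0x92 ⊕ 0x0B = 0x99.

C[1] = 0xB2, C[2] = 0x40, C[3] = 0x99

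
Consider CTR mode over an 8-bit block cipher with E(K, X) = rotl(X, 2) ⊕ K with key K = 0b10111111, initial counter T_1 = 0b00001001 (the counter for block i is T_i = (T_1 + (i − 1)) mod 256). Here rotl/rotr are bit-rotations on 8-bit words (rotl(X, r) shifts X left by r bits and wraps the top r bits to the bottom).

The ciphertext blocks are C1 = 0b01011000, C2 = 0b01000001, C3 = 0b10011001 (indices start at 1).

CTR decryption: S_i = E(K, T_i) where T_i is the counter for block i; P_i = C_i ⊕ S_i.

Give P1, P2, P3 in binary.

P1 = 0b11000011, P2 = 0b11010110, P3 = 0b00001010

P1: T = 0b00001001, S = E(K, T) = 0b10011011; 0b01011000 ⊕ 0b10011011 = 0b11000011.
P2: T = 0b00001010, S = E(K, T) = 0b10010111; 0b01000001 ⊕ 0b10010111 = 0b11010110.
P3: T = 0b00001011, S = E(K, T) = 0b10010011; 0b10011001 ⊕ 0b10010011 = 0b00001010.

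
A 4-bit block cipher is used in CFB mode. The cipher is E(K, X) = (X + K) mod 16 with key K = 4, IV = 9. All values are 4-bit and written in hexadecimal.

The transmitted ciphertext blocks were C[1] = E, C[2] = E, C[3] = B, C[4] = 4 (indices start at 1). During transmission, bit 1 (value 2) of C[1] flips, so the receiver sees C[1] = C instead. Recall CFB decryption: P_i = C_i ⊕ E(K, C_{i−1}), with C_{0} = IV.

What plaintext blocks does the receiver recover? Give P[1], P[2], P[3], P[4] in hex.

Only C[1] changed, to C. In CFB, a change in C_i flips the same bit in P_i and garbles P_{i+1}. Decrypting the received ciphertext:
P[1]: E(K, 9) = D; C ⊕ D = 1.
P[2]: E(K, C) = 0; E ⊕ 0 = E.
P[3]: E(K, E) = 2; B ⊕ 2 = 9.
P[4]: E(K, B) = F; 4 ⊕ F = B.
Blocks that differ from the original plaintext: P[1], P[2].

P[1] = 1, P[2] = E, P[3] = 9, P[4] = B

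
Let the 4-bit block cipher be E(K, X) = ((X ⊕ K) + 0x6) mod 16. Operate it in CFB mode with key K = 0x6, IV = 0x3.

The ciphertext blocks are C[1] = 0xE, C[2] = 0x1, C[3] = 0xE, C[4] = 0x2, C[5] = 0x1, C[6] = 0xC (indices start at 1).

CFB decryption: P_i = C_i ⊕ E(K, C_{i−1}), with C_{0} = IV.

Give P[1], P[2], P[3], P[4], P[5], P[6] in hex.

P[1] = 0x5, P[2] = 0xF, P[3] = 0x3, P[4] = 0xC, P[5] = 0xB, P[6] = 0x1

P[1]: E(K, 0x3) = 0xB; 0xE ⊕ 0xB = 0x5.
P[2]: E(K, 0xE) = 0xE; 0x1 ⊕ 0xE = 0xF.
P[3]: E(K, 0x1) = 0xD; 0xE ⊕ 0xD = 0x3.
P[4]: E(K, 0xE) = 0xE; 0x2 ⊕ 0xE = 0xC.
P[5]: E(K, 0x2) = 0xA; 0x1 ⊕ 0xA = 0xB.
P[6]: E(K, 0x1) = 0xD; 0xC ⊕ 0xD = 0x1.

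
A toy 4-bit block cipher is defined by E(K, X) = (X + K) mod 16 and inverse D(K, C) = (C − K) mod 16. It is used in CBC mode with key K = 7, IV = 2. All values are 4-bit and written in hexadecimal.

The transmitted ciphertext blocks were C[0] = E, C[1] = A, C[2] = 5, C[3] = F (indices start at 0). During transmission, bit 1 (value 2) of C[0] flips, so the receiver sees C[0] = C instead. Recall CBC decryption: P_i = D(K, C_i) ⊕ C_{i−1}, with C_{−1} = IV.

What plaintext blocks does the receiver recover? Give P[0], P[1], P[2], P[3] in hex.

Only C[0] changed, to C. In CBC, a change in C_i garbles P_i and flips the same bit in P_{i+1}. Decrypting the received ciphertext:
P[0]: D(K, C) = 5; 5 ⊕ 2 = 7.
P[1]: D(K, A) = 3; 3 ⊕ C = F.
P[2]: D(K, 5) = E; E ⊕ A = 4.
P[3]: D(K, F) = 8; 8 ⊕ 5 = D.
Blocks that differ from the original plaintext: P[0], P[1].

P[0] = 7, P[1] = F, P[2] = 4, P[3] = D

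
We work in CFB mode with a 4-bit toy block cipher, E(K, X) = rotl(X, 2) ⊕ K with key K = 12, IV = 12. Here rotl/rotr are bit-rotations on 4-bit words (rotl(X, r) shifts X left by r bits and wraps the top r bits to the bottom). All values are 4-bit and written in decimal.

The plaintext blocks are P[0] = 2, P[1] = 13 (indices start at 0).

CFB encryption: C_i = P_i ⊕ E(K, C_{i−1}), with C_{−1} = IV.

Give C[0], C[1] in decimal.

C[0] = 13, C[1] = 6

C[0]: E(K, 12) = 15; 2 ⊕ 15 = 13.
C[1]: E(K, 13) = 11; 13 ⊕ 11 = 6.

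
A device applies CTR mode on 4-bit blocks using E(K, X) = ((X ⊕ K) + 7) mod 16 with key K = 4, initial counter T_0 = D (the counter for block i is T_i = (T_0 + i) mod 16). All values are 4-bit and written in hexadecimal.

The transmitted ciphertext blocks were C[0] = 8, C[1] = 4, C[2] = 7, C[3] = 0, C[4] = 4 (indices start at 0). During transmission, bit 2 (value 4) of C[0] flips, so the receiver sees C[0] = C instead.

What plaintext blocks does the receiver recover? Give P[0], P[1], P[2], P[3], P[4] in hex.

P[0] = C, P[1] = 5, P[2] = 5, P[3] = B, P[4] = 8

CTR decryption: S_i = E(K, T_i) where T_i is the counter for block i; P_i = C_i ⊕ S_i.
Only C[0] changed, to C. In CTR, a change in C_i flips the same bit in P_i only; the keystream is unaffected. Decrypting the received ciphertext:
P[0]: T = D, S = E(K, T) = 0; C ⊕ 0 = C.
P[1]: T = E, S = E(K, T) = 1; 4 ⊕ 1 = 5.
P[2]: T = F, S = E(K, T) = 2; 7 ⊕ 2 = 5.
P[3]: T = 0, S = E(K, T) = B; 0 ⊕ B = B.
P[4]: T = 1, S = E(K, T) = C; 4 ⊕ C = 8.
Blocks that differ from the original plaintext: P[0].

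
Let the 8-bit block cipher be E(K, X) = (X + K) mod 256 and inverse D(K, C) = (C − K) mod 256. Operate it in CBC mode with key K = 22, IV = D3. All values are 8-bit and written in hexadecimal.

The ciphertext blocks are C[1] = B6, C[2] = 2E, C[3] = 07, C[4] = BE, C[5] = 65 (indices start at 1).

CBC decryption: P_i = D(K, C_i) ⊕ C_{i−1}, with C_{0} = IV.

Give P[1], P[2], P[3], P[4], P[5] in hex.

P[1]: D(K, B6) = 94; 94 ⊕ D3 = 47.
P[2]: D(K, 2E) = 0C; 0C ⊕ B6 = BA.
P[3]: D(K, 07) = E5; E5 ⊕ 2E = CB.
P[4]: D(K, BE) = 9C; 9C ⊕ 07 = 9B.
P[5]: D(K, 65) = 43; 43 ⊕ BE = FD.

P[1] = 47, P[2] = BA, P[3] = CB, P[4] = 9B, P[5] = FD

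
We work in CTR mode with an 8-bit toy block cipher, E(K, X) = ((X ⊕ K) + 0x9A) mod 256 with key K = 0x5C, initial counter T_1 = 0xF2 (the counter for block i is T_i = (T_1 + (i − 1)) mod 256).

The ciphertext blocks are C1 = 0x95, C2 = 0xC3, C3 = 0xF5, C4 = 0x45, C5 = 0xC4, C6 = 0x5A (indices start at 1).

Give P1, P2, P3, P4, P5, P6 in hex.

CTR decryption: S_i = E(K, T_i) where T_i is the counter for block i; P_i = C_i ⊕ S_i.
P1: T = 0xF2, S = E(K, T) = 0x48; 0x95 ⊕ 0x48 = 0xDD.
P2: T = 0xF3, S = E(K, T) = 0x49; 0xC3 ⊕ 0x49 = 0x8A.
P3: T = 0xF4, S = E(K, T) = 0x42; 0xF5 ⊕ 0x42 = 0xB7.
P4: T = 0xF5, S = E(K, T) = 0x43; 0x45 ⊕ 0x43 = 0x06.
P5: T = 0xF6, S = E(K, T) = 0x44; 0xC4 ⊕ 0x44 = 0x80.
P6: T = 0xF7, S = E(K, T) = 0x45; 0x5A ⊕ 0x45 = 0x1F.

P1 = 0xDD, P2 = 0x8A, P3 = 0xB7, P4 = 0x06, P5 = 0x80, P6 = 0x1F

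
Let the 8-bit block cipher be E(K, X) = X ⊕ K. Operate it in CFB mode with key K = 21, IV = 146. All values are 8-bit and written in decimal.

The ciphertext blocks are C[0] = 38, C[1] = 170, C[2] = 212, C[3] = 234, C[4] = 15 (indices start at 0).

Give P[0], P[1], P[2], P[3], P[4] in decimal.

CFB decryption: P_i = C_i ⊕ E(K, C_{i−1}), with C_{−1} = IV.
P[0]: E(K, 146) = 135; 38 ⊕ 135 = 161.
P[1]: E(K, 38) = 51; 170 ⊕ 51 = 153.
P[2]: E(K, 170) = 191; 212 ⊕ 191 = 107.
P[3]: E(K, 212) = 193; 234 ⊕ 193 = 43.
P[4]: E(K, 234) = 255; 15 ⊕ 255 = 240.

P[0] = 161, P[1] = 153, P[2] = 107, P[3] = 43, P[4] = 240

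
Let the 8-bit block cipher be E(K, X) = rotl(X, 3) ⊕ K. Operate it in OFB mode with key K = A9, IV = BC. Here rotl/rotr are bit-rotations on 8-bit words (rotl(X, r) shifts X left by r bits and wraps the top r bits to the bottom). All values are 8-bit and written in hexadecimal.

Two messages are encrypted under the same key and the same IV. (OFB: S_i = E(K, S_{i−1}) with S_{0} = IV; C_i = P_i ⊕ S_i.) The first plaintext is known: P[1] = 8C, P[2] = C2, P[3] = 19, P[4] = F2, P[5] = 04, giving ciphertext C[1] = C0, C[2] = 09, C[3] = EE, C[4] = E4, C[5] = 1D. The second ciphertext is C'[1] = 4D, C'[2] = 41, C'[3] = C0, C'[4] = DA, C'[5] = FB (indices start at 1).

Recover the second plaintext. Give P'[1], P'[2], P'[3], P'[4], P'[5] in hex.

P'[1] = 01, P'[2] = 8A, P'[3] = 37, P'[4] = CC, P'[5] = E2

In OFB with a reused IV, both messages share the same keystream S_i, so C_i ⊕ C'_i = P_i ⊕ P'_i and thus P'_i = P_i ⊕ C_i ⊕ C'_i.
P'[1]: 8C ⊕ C0 ⊕ 4D = 01.
P'[2]: C2 ⊕ 09 ⊕ 41 = 8A.
P'[3]: 19 ⊕ EE ⊕ C0 = 37.
P'[4]: F2 ⊕ E4 ⊕ DA = CC.
P'[5]: 04 ⊕ 1D ⊕ FB = E2.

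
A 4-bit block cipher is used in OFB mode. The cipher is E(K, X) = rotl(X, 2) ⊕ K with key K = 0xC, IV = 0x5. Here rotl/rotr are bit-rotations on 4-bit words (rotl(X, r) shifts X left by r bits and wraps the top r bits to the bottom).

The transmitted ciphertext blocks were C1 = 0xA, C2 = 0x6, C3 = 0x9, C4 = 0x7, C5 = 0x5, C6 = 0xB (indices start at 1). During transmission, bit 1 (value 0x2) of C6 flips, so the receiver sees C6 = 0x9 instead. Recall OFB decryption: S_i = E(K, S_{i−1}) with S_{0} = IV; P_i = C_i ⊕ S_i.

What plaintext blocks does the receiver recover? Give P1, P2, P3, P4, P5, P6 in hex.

P1 = 0x3, P2 = 0xC, P3 = 0xF, P4 = 0x2, P5 = 0xC, P6 = 0x3

Only C6 changed, to 0x9. In OFB, a change in C_i flips the same bit in P_i only; the keystream is unaffected. Decrypting the received ciphertext:
P1: S = E(K, 0x5) = 0x9; 0xA ⊕ 0x9 = 0x3.
P2: S = E(K, 0x9) = 0xA; 0x6 ⊕ 0xA = 0xC.
P3: S = E(K, 0xA) = 0x6; 0x9 ⊕ 0x6 = 0xF.
P4: S = E(K, 0x6) = 0x5; 0x7 ⊕ 0x5 = 0x2.
P5: S = E(K, 0x5) = 0x9; 0x5 ⊕ 0x9 = 0xC.
P6: S = E(K, 0x9) = 0xA; 0x9 ⊕ 0xA = 0x3.
Blocks that differ from the original plaintext: P6.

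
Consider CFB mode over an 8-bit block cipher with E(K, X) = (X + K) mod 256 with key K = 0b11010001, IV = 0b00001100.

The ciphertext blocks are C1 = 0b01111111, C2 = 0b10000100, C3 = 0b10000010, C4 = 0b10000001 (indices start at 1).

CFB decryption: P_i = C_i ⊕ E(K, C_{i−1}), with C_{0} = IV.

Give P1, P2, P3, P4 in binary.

P1 = 0b10100010, P2 = 0b11010100, P3 = 0b11010111, P4 = 0b11010010

P1: E(K, 0b00001100) = 0b11011101; 0b01111111 ⊕ 0b11011101 = 0b10100010.
P2: E(K, 0b01111111) = 0b01010000; 0b10000100 ⊕ 0b01010000 = 0b11010100.
P3: E(K, 0b10000100) = 0b01010101; 0b10000010 ⊕ 0b01010101 = 0b11010111.
P4: E(K, 0b10000010) = 0b01010011; 0b10000001 ⊕ 0b01010011 = 0b11010010.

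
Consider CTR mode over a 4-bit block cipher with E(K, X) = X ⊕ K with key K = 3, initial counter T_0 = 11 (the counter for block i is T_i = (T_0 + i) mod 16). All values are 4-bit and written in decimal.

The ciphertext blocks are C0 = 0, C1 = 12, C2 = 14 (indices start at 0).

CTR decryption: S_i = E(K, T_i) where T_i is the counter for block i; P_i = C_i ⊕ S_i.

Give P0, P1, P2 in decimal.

P0 = 8, P1 = 3, P2 = 0

P0: T = 11, S = E(K, T) = 8; 0 ⊕ 8 = 8.
P1: T = 12, S = E(K, T) = 15; 12 ⊕ 15 = 3.
P2: T = 13, S = E(K, T) = 14; 14 ⊕ 14 = 0.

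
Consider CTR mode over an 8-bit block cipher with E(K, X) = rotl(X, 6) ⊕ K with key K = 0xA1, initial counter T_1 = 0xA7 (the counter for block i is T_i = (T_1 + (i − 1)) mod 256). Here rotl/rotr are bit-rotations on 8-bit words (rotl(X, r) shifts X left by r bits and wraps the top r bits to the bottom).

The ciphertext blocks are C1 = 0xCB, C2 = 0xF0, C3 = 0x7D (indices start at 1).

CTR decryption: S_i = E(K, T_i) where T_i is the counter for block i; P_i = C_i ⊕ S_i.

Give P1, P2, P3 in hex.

P1 = 0x83, P2 = 0x7B, P3 = 0xB6

P1: T = 0xA7, S = E(K, T) = 0x48; 0xCB ⊕ 0x48 = 0x83.
P2: T = 0xA8, S = E(K, T) = 0x8B; 0xF0 ⊕ 0x8B = 0x7B.
P3: T = 0xA9, S = E(K, T) = 0xCB; 0x7D ⊕ 0xCB = 0xB6.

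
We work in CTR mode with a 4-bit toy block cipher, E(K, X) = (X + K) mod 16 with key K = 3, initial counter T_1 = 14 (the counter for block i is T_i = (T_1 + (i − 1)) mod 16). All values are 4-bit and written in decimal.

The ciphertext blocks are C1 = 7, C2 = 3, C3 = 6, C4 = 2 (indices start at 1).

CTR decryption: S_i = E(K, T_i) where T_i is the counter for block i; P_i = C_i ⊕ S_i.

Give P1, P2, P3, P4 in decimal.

P1 = 6, P2 = 1, P3 = 5, P4 = 6

P1: T = 14, S = E(K, T) = 1; 7 ⊕ 1 = 6.
P2: T = 15, S = E(K, T) = 2; 3 ⊕ 2 = 1.
P3: T = 0, S = E(K, T) = 3; 6 ⊕ 3 = 5.
P4: T = 1, S = E(K, T) = 4; 2 ⊕ 4 = 6.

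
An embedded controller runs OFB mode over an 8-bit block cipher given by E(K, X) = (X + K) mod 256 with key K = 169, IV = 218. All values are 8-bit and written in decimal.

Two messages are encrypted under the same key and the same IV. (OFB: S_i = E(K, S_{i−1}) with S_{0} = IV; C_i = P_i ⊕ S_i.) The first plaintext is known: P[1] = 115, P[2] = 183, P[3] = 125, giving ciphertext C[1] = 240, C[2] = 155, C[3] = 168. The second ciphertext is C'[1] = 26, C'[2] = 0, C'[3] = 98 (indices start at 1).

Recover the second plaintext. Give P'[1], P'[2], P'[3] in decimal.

P'[1] = 153, P'[2] = 44, P'[3] = 183

In OFB with a reused IV, both messages share the same keystream S_i, so C_i ⊕ C'_i = P_i ⊕ P'_i and thus P'_i = P_i ⊕ C_i ⊕ C'_i.
P'[1]: 115 ⊕ 240 ⊕ 26 = 153.
P'[2]: 183 ⊕ 155 ⊕ 0 = 44.
P'[3]: 125 ⊕ 168 ⊕ 98 = 183.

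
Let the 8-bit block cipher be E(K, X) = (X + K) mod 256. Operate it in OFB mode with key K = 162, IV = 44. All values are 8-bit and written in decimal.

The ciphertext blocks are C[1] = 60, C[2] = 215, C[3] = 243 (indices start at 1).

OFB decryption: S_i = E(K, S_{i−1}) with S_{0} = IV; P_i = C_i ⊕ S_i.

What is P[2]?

P[2] = 167

P[1]: S = E(K, 44) = 206; 60 ⊕ 206 = 242.
P[2]: S = E(K, 206) = 112; 215 ⊕ 112 = 167.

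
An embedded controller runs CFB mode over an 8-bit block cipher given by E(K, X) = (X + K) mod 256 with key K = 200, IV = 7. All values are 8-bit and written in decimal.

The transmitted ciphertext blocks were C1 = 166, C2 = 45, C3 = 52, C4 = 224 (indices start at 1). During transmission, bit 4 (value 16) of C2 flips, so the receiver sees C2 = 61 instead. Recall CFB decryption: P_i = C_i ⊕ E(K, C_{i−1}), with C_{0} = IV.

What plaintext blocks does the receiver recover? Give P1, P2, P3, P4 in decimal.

P1 = 105, P2 = 83, P3 = 49, P4 = 28

Only C2 changed, to 61. In CFB, a change in C_i flips the same bit in P_i and garbles P_{i+1}. Decrypting the received ciphertext:
P1: E(K, 7) = 207; 166 ⊕ 207 = 105.
P2: E(K, 166) = 110; 61 ⊕ 110 = 83.
P3: E(K, 61) = 5; 52 ⊕ 5 = 49.
P4: E(K, 52) = 252; 224 ⊕ 252 = 28.
Blocks that differ from the original plaintext: P2, P3.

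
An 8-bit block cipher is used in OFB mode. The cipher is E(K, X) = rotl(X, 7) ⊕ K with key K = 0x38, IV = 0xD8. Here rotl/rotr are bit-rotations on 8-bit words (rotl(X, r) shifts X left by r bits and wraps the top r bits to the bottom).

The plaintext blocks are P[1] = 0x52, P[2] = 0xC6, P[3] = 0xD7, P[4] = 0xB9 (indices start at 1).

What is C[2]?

OFB encryption: S_i = E(K, S_{i−1}) with S_{0} = IV; C_i = P_i ⊕ S_i.
C[1]: S = E(K, 0xD8) = 0x54; 0x52 ⊕ 0x54 = 0x06.
C[2]: S = E(K, 0x54) = 0x12; 0xC6 ⊕ 0x12 = 0xD4.

C[2] = 0xD4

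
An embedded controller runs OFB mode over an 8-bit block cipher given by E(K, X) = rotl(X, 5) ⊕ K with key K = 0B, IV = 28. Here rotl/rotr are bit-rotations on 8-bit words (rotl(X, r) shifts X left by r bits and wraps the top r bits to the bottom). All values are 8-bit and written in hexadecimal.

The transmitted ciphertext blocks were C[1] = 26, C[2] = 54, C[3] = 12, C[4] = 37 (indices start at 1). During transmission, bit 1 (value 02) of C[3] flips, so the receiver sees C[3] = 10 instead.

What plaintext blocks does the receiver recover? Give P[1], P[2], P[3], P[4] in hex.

P[1] = 28, P[2] = 9E, P[3] = 42, P[4] = 76

OFB decryption: S_i = E(K, S_{i−1}) with S_{0} = IV; P_i = C_i ⊕ S_i.
Only C[3] changed, to 10. In OFB, a change in C_i flips the same bit in P_i only; the keystream is unaffected. Decrypting the received ciphertext:
P[1]: S = E(K, 28) = 0E; 26 ⊕ 0E = 28.
P[2]: S = E(K, 0E) = CA; 54 ⊕ CA = 9E.
P[3]: S = E(K, CA) = 52; 10 ⊕ 52 = 42.
P[4]: S = E(K, 52) = 41; 37 ⊕ 41 = 76.
Blocks that differ from the original plaintext: P[3].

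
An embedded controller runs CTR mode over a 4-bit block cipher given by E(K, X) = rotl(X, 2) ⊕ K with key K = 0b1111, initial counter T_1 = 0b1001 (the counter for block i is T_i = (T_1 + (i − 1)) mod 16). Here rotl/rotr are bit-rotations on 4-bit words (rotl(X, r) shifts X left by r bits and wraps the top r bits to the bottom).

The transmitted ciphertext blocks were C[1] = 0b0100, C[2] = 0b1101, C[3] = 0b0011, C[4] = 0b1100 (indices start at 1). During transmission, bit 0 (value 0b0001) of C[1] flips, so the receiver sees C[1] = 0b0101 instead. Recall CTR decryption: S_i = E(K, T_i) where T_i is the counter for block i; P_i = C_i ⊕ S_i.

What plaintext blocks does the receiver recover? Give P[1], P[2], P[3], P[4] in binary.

P[1] = 0b1100, P[2] = 0b1000, P[3] = 0b0010, P[4] = 0b0000

Only C[1] changed, to 0b0101. In CTR, a change in C_i flips the same bit in P_i only; the keystream is unaffected. Decrypting the received ciphertext:
P[1]: T = 0b1001, S = E(K, T) = 0b1001; 0b0101 ⊕ 0b1001 = 0b1100.
P[2]: T = 0b1010, S = E(K, T) = 0b0101; 0b1101 ⊕ 0b0101 = 0b1000.
P[3]: T = 0b1011, S = E(K, T) = 0b0001; 0b0011 ⊕ 0b0001 = 0b0010.
P[4]: T = 0b1100, S = E(K, T) = 0b1100; 0b1100 ⊕ 0b1100 = 0b0000.
Blocks that differ from the original plaintext: P[1].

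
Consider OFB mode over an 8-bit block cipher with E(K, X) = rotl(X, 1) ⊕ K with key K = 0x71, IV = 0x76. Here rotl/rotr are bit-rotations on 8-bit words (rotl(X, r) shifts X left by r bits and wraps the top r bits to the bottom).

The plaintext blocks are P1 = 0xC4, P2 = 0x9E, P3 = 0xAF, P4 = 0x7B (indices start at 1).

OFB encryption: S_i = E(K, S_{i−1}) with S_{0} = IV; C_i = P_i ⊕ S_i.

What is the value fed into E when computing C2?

C1: S = E(K, 0x76) = 0x9D; 0xC4 ⊕ 0x9D = 0x59.
C2: S = E(K, 0x9D) = 0x4A; 0x9E ⊕ 0x4A = 0xD4.
So the input to E for block 2 is 0x9D.

0x9D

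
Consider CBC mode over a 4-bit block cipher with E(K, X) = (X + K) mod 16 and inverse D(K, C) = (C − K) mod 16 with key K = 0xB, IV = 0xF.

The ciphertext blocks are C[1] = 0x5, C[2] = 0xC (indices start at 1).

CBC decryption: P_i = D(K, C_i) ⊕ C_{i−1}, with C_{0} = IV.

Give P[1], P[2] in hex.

P[1]: D(K, 0x5) = 0xA; 0xA ⊕ 0xF = 0x5.
P[2]: D(K, 0xC) = 0x1; 0x1 ⊕ 0x5 = 0x4.

P[1] = 0x5, P[2] = 0x4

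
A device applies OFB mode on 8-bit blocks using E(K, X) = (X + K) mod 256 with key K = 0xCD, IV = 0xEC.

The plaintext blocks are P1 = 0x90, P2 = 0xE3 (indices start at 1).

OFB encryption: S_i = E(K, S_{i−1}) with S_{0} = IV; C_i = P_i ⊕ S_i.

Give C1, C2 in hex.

C1 = 0x29, C2 = 0x65

C1: S = E(K, 0xEC) = 0xB9; 0x90 ⊕ 0xB9 = 0x29.
C2: S = E(K, 0xB9) = 0x86; 0xE3 ⊕ 0x86 = 0x65.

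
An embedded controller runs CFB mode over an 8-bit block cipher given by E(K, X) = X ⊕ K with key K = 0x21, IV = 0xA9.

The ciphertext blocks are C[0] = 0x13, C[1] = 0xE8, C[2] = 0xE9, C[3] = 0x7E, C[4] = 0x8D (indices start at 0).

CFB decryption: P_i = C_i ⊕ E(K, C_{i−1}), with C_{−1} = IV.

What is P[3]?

P[3] = 0xB6

P[3]: E(K, 0xE9) = 0xC8; 0x7E ⊕ 0xC8 = 0xB6.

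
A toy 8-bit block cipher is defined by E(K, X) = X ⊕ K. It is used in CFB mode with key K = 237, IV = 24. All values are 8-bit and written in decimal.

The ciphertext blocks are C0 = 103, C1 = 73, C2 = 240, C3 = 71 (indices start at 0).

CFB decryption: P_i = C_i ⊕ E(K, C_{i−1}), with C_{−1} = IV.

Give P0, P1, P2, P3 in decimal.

P0: E(K, 24) = 245; 103 ⊕ 245 = 146.
P1: E(K, 103) = 138; 73 ⊕ 138 = 195.
P2: E(K, 73) = 164; 240 ⊕ 164 = 84.
P3: E(K, 240) = 29; 71 ⊕ 29 = 90.

P0 = 146, P1 = 195, P2 = 84, P3 = 90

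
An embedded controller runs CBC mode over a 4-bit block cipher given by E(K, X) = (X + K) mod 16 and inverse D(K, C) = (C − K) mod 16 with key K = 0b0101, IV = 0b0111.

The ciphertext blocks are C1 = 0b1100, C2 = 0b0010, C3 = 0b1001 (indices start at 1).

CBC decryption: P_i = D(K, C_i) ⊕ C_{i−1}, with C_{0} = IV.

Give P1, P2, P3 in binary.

P1 = 0b0000, P2 = 0b0001, P3 = 0b0110

P1: D(K, 0b1100) = 0b0111; 0b0111 ⊕ 0b0111 = 0b0000.
P2: D(K, 0b0010) = 0b1101; 0b1101 ⊕ 0b1100 = 0b0001.
P3: D(K, 0b1001) = 0b0100; 0b0100 ⊕ 0b0010 = 0b0110.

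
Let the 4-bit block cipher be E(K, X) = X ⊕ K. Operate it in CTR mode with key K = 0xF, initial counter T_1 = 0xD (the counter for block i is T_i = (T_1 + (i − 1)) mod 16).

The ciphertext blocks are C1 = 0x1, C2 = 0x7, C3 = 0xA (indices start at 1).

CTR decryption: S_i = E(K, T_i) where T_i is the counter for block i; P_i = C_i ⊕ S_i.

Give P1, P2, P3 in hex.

P1 = 0x3, P2 = 0x6, P3 = 0xA

P1: T = 0xD, S = E(K, T) = 0x2; 0x1 ⊕ 0x2 = 0x3.
P2: T = 0xE, S = E(K, T) = 0x1; 0x7 ⊕ 0x1 = 0x6.
P3: T = 0xF, S = E(K, T) = 0x0; 0xA ⊕ 0x0 = 0xA.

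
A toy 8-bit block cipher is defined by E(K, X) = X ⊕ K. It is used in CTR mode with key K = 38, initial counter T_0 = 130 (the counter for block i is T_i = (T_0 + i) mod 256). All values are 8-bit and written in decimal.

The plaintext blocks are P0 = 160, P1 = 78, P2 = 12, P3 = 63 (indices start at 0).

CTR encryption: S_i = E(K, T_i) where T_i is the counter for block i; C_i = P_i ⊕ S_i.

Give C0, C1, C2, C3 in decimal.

C0 = 4, C1 = 235, C2 = 174, C3 = 156

C0: T = 130, S = E(K, T) = 164; 160 ⊕ 164 = 4.
C1: T = 131, S = E(K, T) = 165; 78 ⊕ 165 = 235.
C2: T = 132, S = E(K, T) = 162; 12 ⊕ 162 = 174.
C3: T = 133, S = E(K, T) = 163; 63 ⊕ 163 = 156.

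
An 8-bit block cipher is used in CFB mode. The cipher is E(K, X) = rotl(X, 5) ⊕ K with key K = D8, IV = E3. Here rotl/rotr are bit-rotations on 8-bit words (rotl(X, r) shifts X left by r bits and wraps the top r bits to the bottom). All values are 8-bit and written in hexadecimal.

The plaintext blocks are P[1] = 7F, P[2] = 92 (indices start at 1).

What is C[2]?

CFB encryption: C_i = P_i ⊕ E(K, C_{i−1}), with C_{0} = IV.
C[1]: E(K, E3) = A4; 7F ⊕ A4 = DB.
C[2]: E(K, DB) = A3; 92 ⊕ A3 = 31.

C[2] = 31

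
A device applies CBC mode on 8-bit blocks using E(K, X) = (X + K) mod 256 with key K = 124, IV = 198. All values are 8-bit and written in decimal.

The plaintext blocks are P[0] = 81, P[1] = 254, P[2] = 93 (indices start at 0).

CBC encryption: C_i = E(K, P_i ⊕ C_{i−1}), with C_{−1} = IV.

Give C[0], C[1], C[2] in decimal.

C[0] = 19, C[1] = 105, C[2] = 176

C[0]: P[0] ⊕ 198 = 151; E(K, 151) = 19.
C[1]: P[1] ⊕ 19 = 237; E(K, 237) = 105.
C[2]: P[2] ⊕ 105 = 52; E(K, 52) = 176.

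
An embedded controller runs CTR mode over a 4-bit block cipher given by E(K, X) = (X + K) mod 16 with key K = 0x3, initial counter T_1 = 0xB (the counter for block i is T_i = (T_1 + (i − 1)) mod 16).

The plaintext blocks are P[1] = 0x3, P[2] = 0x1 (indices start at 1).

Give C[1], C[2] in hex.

C[1] = 0xD, C[2] = 0xE

CTR encryption: S_i = E(K, T_i) where T_i is the counter for block i; C_i = P_i ⊕ S_i.
C[1]: T = 0xB, S = E(K, T) = 0xE; 0x3 ⊕ 0xE = 0xD.
C[2]: T = 0xC, S = E(K, T) = 0xF; 0x1 ⊕ 0xF = 0xE.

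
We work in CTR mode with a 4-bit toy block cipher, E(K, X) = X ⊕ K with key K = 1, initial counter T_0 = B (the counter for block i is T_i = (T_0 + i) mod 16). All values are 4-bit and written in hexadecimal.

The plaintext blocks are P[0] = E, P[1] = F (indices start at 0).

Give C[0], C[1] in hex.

C[0] = 4, C[1] = 2

CTR encryption: S_i = E(K, T_i) where T_i is the counter for block i; C_i = P_i ⊕ S_i.
C[0]: T = B, S = E(K, T) = A; E ⊕ A = 4.
C[1]: T = C, S = E(K, T) = D; F ⊕ D = 2.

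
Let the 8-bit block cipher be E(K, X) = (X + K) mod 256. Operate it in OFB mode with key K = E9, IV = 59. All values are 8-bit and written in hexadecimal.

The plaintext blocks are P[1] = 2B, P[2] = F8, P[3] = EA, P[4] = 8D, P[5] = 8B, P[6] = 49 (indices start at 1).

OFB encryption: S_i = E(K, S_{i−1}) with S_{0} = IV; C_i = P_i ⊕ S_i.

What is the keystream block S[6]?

C[1]: S = E(K, 59) = 42; 2B ⊕ 42 = 69.
C[2]: S = E(K, 42) = 2B; F8 ⊕ 2B = D3.
C[3]: S = E(K, 2B) = 14; EA ⊕ 14 = FE.
C[4]: S = E(K, 14) = FD; 8D ⊕ FD = 70.
C[5]: S = E(K, FD) = E6; 8B ⊕ E6 = 6D.
C[6]: S = E(K, E6) = CF; 49 ⊕ CF = 86.
So S[6] = CF.

CF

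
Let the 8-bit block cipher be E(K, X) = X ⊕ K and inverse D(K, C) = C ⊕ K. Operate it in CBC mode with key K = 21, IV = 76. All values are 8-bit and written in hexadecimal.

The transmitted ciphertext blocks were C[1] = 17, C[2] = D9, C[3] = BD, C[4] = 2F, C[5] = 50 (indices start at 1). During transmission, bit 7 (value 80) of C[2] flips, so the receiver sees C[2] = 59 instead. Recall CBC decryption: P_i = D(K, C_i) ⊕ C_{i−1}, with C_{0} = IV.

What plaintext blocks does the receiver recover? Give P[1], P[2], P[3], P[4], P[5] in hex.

P[1] = 40, P[2] = 6F, P[3] = C5, P[4] = B3, P[5] = 5E

Only C[2] changed, to 59. In CBC, a change in C_i garbles P_i and flips the same bit in P_{i+1}. Decrypting the received ciphertext:
P[1]: D(K, 17) = 36; 36 ⊕ 76 = 40.
P[2]: D(K, 59) = 78; 78 ⊕ 17 = 6F.
P[3]: D(K, BD) = 9C; 9C ⊕ 59 = C5.
P[4]: D(K, 2F) = 0E; 0E ⊕ BD = B3.
P[5]: D(K, 50) = 71; 71 ⊕ 2F = 5E.
Blocks that differ from the original plaintext: P[2], P[3].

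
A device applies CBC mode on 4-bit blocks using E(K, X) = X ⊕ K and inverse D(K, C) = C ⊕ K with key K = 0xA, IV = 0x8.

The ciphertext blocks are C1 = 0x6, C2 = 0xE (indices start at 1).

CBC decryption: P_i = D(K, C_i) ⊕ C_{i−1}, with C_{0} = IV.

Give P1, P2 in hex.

P1 = 0x4, P2 = 0x2

P1: D(K, 0x6) = 0xC; 0xC ⊕ 0x8 = 0x4.
P2: D(K, 0xE) = 0x4; 0x4 ⊕ 0x6 = 0x2.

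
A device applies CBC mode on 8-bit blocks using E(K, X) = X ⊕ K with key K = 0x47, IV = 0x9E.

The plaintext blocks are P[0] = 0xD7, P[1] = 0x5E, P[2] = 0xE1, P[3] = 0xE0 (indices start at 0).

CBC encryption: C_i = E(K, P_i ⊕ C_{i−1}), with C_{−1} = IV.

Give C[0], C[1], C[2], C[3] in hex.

C[0]: P[0] ⊕ 0x9E = 0x49; E(K, 0x49) = 0x0E.
C[1]: P[1] ⊕ 0x0E = 0x50; E(K, 0x50) = 0x17.
C[2]: P[2] ⊕ 0x17 = 0xF6; E(K, 0xF6) = 0xB1.
C[3]: P[3] ⊕ 0xB1 = 0x51; E(K, 0x51) = 0x16.

C[0] = 0x0E, C[1] = 0x17, C[2] = 0xB1, C[3] = 0x16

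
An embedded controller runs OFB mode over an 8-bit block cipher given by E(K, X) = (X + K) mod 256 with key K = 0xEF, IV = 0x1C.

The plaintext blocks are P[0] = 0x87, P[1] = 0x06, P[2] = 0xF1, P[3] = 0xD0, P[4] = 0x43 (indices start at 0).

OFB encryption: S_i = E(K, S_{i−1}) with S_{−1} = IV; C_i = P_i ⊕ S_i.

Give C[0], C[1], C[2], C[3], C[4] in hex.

C[0]: S = E(K, 0x1C) = 0x0B; 0x87 ⊕ 0x0B = 0x8C.
C[1]: S = E(K, 0x0B) = 0xFA; 0x06 ⊕ 0xFA = 0xFC.
C[2]: S = E(K, 0xFA) = 0xE9; 0xF1 ⊕ 0xE9 = 0x18.
C[3]: S = E(K, 0xE9) = 0xD8; 0xD0 ⊕ 0xD8 = 0x08.
C[4]: S = E(K, 0xD8) = 0xC7; 0x43 ⊕ 0xC7 = 0x84.

C[0] = 0x8C, C[1] = 0xFC, C[2] = 0x18, C[3] = 0x08, C[4] = 0x84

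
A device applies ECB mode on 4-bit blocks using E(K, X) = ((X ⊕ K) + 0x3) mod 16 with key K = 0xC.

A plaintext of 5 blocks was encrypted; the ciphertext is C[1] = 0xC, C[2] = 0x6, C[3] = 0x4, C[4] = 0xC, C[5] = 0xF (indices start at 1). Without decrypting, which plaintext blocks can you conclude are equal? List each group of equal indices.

P[1] = P[4]

ECB encrypts each block independently with the same key, so equal ciphertext blocks imply equal plaintext blocks.
C[1] = C[4] = 0xC, so P[1] = P[4].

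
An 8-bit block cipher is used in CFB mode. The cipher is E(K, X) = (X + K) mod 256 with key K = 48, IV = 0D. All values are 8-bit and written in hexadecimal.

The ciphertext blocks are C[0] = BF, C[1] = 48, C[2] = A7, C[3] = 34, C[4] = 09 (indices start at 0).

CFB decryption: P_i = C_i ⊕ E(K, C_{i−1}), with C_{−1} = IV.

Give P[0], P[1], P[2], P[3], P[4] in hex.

P[0] = EA, P[1] = 4F, P[2] = 37, P[3] = DB, P[4] = 75

P[0]: E(K, 0D) = 55; BF ⊕ 55 = EA.
P[1]: E(K, BF) = 07; 48 ⊕ 07 = 4F.
P[2]: E(K, 48) = 90; A7 ⊕ 90 = 37.
P[3]: E(K, A7) = EF; 34 ⊕ EF = DB.
P[4]: E(K, 34) = 7C; 09 ⊕ 7C = 75.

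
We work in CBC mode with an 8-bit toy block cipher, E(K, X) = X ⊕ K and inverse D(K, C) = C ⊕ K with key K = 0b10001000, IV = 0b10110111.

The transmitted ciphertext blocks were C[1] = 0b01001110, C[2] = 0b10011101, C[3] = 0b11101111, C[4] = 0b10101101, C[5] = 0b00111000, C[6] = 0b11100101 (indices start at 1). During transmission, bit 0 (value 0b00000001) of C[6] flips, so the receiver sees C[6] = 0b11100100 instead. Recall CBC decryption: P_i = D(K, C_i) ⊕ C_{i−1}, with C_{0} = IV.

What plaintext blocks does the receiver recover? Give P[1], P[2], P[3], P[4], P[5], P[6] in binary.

P[1] = 0b01110001, P[2] = 0b01011011, P[3] = 0b11111010, P[4] = 0b11001010, P[5] = 0b00011101, P[6] = 0b01010100

Only C[6] changed, to 0b11100100. In CBC, a change in C_i garbles P_i and flips the same bit in P_{i+1}. Decrypting the received ciphertext:
P[1]: D(K, 0b01001110) = 0b11000110; 0b11000110 ⊕ 0b10110111 = 0b01110001.
P[2]: D(K, 0b10011101) = 0b00010101; 0b00010101 ⊕ 0b01001110 = 0b01011011.
P[3]: D(K, 0b11101111) = 0b01100111; 0b01100111 ⊕ 0b10011101 = 0b11111010.
P[4]: D(K, 0b10101101) = 0b00100101; 0b00100101 ⊕ 0b11101111 = 0b11001010.
P[5]: D(K, 0b00111000) = 0b10110000; 0b10110000 ⊕ 0b10101101 = 0b00011101.
P[6]: D(K, 0b11100100) = 0b01101100; 0b01101100 ⊕ 0b00111000 = 0b01010100.
Blocks that differ from the original plaintext: P[6].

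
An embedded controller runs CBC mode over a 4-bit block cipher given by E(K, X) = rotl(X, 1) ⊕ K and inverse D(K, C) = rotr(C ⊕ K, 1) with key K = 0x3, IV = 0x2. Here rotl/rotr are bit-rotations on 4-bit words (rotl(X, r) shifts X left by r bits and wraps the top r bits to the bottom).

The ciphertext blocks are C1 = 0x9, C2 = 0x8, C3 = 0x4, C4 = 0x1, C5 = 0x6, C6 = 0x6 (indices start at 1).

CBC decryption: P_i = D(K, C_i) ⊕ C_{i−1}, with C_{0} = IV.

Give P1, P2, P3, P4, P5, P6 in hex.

P1 = 0x7, P2 = 0x4, P3 = 0x3, P4 = 0x5, P5 = 0xB, P6 = 0xC

P1: D(K, 0x9) = 0x5; 0x5 ⊕ 0x2 = 0x7.
P2: D(K, 0x8) = 0xD; 0xD ⊕ 0x9 = 0x4.
P3: D(K, 0x4) = 0xB; 0xB ⊕ 0x8 = 0x3.
P4: D(K, 0x1) = 0x1; 0x1 ⊕ 0x4 = 0x5.
P5: D(K, 0x6) = 0xA; 0xA ⊕ 0x1 = 0xB.
P6: D(K, 0x6) = 0xA; 0xA ⊕ 0x6 = 0xC.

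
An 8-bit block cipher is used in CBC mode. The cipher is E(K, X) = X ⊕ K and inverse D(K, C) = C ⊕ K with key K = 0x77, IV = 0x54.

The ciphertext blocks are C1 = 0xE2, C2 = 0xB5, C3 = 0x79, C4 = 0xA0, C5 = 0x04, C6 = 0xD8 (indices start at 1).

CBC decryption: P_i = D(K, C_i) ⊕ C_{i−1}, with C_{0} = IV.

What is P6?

P6: D(K, 0xD8) = 0xAF; 0xAF ⊕ 0x04 = 0xAB.

P6 = 0xAB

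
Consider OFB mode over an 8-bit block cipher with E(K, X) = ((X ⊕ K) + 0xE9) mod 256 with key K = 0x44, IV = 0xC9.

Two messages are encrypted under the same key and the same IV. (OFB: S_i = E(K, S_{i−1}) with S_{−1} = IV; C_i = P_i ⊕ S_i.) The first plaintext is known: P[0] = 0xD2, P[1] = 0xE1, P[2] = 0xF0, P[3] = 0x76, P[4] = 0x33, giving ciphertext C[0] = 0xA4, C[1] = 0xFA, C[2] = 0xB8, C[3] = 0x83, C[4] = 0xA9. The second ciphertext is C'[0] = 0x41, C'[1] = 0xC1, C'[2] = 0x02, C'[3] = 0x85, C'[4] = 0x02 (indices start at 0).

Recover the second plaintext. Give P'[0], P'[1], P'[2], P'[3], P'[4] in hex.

P'[0] = 0x37, P'[1] = 0xDA, P'[2] = 0x4A, P'[3] = 0x70, P'[4] = 0x98

In OFB with a reused IV, both messages share the same keystream S_i, so C_i ⊕ C'_i = P_i ⊕ P'_i and thus P'_i = P_i ⊕ C_i ⊕ C'_i.
P'[0]: 0xD2 ⊕ 0xA4 ⊕ 0x41 = 0x37.
P'[1]: 0xE1 ⊕ 0xFA ⊕ 0xC1 = 0xDA.
P'[2]: 0xF0 ⊕ 0xB8 ⊕ 0x02 = 0x4A.
P'[3]: 0x76 ⊕ 0x83 ⊕ 0x85 = 0x70.
P'[4]: 0x33 ⊕ 0xA9 ⊕ 0x02 = 0x98.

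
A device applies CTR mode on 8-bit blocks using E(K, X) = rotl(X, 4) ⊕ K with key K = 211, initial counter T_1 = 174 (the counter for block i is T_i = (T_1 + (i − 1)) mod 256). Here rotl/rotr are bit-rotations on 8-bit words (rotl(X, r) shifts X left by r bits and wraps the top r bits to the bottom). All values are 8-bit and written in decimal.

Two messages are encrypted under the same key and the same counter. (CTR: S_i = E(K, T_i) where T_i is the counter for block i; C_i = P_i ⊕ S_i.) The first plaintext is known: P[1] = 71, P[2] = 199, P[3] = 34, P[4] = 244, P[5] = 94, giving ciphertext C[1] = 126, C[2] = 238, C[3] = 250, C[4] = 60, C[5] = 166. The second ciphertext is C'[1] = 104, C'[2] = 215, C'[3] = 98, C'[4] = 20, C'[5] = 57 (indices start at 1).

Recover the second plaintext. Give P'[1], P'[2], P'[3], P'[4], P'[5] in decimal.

P'[1] = 81, P'[2] = 254, P'[3] = 186, P'[4] = 220, P'[5] = 193

In CTR with a reused counter, both messages share the same keystream S_i, so C_i ⊕ C'_i = P_i ⊕ P'_i and thus P'_i = P_i ⊕ C_i ⊕ C'_i.
P'[1]: 71 ⊕ 126 ⊕ 104 = 81.
P'[2]: 199 ⊕ 238 ⊕ 215 = 254.
P'[3]: 34 ⊕ 250 ⊕ 98 = 186.
P'[4]: 244 ⊕ 60 ⊕ 20 = 220.
P'[5]: 94 ⊕ 166 ⊕ 57 = 193.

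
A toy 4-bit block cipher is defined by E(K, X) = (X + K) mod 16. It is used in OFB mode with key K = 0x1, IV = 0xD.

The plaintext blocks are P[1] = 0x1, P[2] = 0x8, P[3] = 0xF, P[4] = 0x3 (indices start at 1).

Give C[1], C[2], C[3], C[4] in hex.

OFB encryption: S_i = E(K, S_{i−1}) with S_{0} = IV; C_i = P_i ⊕ S_i.
C[1]: S = E(K, 0xD) = 0xE; 0x1 ⊕ 0xE = 0xF.
C[2]: S = E(K, 0xE) = 0xF; 0x8 ⊕ 0xF = 0x7.
C[3]: S = E(K, 0xF) = 0x0; 0xF ⊕ 0x0 = 0xF.
C[4]: S = E(K, 0x0) = 0x1; 0x3 ⊕ 0x1 = 0x2.

C[1] = 0xF, C[2] = 0x7, C[3] = 0xF, C[4] = 0x2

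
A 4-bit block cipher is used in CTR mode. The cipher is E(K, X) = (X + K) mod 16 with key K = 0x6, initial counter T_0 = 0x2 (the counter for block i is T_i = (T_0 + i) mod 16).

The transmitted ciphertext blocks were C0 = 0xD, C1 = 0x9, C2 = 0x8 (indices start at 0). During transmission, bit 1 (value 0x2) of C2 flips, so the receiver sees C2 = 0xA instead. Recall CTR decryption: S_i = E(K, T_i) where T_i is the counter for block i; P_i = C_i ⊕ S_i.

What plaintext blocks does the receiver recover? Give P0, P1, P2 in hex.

Only C2 changed, to 0xA. In CTR, a change in C_i flips the same bit in P_i only; the keystream is unaffected. Decrypting the received ciphertext:
P0: T = 0x2, S = E(K, T) = 0x8; 0xD ⊕ 0x8 = 0x5.
P1: T = 0x3, S = E(K, T) = 0x9; 0x9 ⊕ 0x9 = 0x0.
P2: T = 0x4, S = E(K, T) = 0xA; 0xA ⊕ 0xA = 0x0.
Blocks that differ from the original plaintext: P2.

P0 = 0x5, P1 = 0x0, P2 = 0x0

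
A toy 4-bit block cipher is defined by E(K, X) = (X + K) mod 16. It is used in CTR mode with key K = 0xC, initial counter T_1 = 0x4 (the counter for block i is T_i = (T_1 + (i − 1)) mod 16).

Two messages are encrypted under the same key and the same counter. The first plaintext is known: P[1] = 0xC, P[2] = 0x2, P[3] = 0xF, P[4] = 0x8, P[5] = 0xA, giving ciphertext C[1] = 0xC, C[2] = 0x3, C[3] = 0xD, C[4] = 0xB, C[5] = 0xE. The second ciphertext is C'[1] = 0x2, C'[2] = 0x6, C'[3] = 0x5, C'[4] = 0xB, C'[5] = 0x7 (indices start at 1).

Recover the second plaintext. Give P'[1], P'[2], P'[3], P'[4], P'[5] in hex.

In CTR with a reused counter, both messages share the same keystream S_i, so C_i ⊕ C'_i = P_i ⊕ P'_i and thus P'_i = P_i ⊕ C_i ⊕ C'_i.
P'[1]: 0xC ⊕ 0xC ⊕ 0x2 = 0x2.
P'[2]: 0x2 ⊕ 0x3 ⊕ 0x6 = 0x7.
P'[3]: 0xF ⊕ 0xD ⊕ 0x5 = 0x7.
P'[4]: 0x8 ⊕ 0xB ⊕ 0xB = 0x8.
P'[5]: 0xA ⊕ 0xE ⊕ 0x7 = 0x3.

P'[1] = 0x2, P'[2] = 0x7, P'[3] = 0x7, P'[4] = 0x8, P'[5] = 0x3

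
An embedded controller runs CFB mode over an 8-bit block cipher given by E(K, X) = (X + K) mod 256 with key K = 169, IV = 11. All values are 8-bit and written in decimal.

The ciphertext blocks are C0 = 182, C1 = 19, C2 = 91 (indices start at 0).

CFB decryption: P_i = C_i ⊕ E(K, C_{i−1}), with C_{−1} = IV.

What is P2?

P2 = 231

P2: E(K, 19) = 188; 91 ⊕ 188 = 231.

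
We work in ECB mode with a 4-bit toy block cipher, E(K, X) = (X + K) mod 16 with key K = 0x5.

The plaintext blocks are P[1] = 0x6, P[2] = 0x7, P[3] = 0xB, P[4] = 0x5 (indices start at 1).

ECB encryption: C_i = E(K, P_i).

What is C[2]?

C[2]: E(K, 0x7) = 0xC.

C[2] = 0xC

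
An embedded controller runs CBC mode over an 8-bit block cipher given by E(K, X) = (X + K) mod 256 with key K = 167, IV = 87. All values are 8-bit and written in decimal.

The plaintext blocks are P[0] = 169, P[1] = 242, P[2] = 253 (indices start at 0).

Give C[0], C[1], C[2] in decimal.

CBC encryption: C_i = E(K, P_i ⊕ C_{i−1}), with C_{−1} = IV.
C[0]: P[0] ⊕ 87 = 254; E(K, 254) = 165.
C[1]: P[1] ⊕ 165 = 87; E(K, 87) = 254.
C[2]: P[2] ⊕ 254 = 3; E(K, 3) = 170.

C[0] = 165, C[1] = 254, C[2] = 170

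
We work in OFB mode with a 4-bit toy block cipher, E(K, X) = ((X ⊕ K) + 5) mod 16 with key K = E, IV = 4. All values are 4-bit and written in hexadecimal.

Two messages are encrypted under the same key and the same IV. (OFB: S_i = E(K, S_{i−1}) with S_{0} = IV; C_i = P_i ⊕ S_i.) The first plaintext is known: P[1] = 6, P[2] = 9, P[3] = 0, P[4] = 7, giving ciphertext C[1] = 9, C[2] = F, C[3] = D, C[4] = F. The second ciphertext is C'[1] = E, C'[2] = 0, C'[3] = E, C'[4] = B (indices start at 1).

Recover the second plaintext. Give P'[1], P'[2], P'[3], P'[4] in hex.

P'[1] = 1, P'[2] = 6, P'[3] = 3, P'[4] = 3

In OFB with a reused IV, both messages share the same keystream S_i, so C_i ⊕ C'_i = P_i ⊕ P'_i and thus P'_i = P_i ⊕ C_i ⊕ C'_i.
P'[1]: 6 ⊕ 9 ⊕ E = 1.
P'[2]: 9 ⊕ F ⊕ 0 = 6.
P'[3]: 0 ⊕ D ⊕ E = 3.
P'[4]: 7 ⊕ F ⊕ B = 3.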